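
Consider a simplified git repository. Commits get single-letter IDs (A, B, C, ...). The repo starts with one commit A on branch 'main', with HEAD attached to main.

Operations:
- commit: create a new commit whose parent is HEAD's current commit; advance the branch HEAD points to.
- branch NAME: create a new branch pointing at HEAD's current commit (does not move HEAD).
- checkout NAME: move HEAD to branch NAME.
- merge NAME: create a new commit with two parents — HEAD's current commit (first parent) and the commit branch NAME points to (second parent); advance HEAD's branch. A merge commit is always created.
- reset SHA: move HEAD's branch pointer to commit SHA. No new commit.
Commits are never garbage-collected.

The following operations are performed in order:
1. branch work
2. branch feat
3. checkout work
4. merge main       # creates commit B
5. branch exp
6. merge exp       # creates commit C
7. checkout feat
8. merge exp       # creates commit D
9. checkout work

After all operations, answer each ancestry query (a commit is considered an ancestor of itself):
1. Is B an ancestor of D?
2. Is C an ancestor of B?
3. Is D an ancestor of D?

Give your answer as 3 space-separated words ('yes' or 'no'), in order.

Answer: yes no yes

Derivation:
After op 1 (branch): HEAD=main@A [main=A work=A]
After op 2 (branch): HEAD=main@A [feat=A main=A work=A]
After op 3 (checkout): HEAD=work@A [feat=A main=A work=A]
After op 4 (merge): HEAD=work@B [feat=A main=A work=B]
After op 5 (branch): HEAD=work@B [exp=B feat=A main=A work=B]
After op 6 (merge): HEAD=work@C [exp=B feat=A main=A work=C]
After op 7 (checkout): HEAD=feat@A [exp=B feat=A main=A work=C]
After op 8 (merge): HEAD=feat@D [exp=B feat=D main=A work=C]
After op 9 (checkout): HEAD=work@C [exp=B feat=D main=A work=C]
ancestors(D) = {A,B,D}; B in? yes
ancestors(B) = {A,B}; C in? no
ancestors(D) = {A,B,D}; D in? yes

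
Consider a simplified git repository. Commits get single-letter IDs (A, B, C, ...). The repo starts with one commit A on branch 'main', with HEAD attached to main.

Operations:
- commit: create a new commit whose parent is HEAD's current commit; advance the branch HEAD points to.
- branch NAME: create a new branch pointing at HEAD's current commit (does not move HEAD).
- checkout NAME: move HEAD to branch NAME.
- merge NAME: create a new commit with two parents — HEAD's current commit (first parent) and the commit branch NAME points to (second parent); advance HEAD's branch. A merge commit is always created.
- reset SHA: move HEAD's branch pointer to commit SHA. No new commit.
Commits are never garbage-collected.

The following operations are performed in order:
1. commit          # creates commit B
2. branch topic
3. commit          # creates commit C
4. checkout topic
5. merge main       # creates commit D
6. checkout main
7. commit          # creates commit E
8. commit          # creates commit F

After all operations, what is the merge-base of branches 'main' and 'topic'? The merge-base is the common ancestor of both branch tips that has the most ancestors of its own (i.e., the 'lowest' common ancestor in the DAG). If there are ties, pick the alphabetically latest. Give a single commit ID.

Answer: C

Derivation:
After op 1 (commit): HEAD=main@B [main=B]
After op 2 (branch): HEAD=main@B [main=B topic=B]
After op 3 (commit): HEAD=main@C [main=C topic=B]
After op 4 (checkout): HEAD=topic@B [main=C topic=B]
After op 5 (merge): HEAD=topic@D [main=C topic=D]
After op 6 (checkout): HEAD=main@C [main=C topic=D]
After op 7 (commit): HEAD=main@E [main=E topic=D]
After op 8 (commit): HEAD=main@F [main=F topic=D]
ancestors(main=F): ['A', 'B', 'C', 'E', 'F']
ancestors(topic=D): ['A', 'B', 'C', 'D']
common: ['A', 'B', 'C']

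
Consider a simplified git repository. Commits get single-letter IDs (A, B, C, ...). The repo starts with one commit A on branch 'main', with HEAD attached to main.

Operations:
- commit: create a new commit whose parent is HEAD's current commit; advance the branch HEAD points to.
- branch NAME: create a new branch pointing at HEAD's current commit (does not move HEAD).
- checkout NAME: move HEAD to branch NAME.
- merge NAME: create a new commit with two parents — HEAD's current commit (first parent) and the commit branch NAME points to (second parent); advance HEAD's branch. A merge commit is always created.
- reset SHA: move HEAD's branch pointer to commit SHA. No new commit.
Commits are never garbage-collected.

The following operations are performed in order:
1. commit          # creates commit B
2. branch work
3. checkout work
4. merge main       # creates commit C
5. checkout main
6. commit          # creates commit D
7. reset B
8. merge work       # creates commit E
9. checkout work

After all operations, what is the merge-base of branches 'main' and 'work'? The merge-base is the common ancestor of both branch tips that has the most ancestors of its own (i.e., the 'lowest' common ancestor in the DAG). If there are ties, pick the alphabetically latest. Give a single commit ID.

After op 1 (commit): HEAD=main@B [main=B]
After op 2 (branch): HEAD=main@B [main=B work=B]
After op 3 (checkout): HEAD=work@B [main=B work=B]
After op 4 (merge): HEAD=work@C [main=B work=C]
After op 5 (checkout): HEAD=main@B [main=B work=C]
After op 6 (commit): HEAD=main@D [main=D work=C]
After op 7 (reset): HEAD=main@B [main=B work=C]
After op 8 (merge): HEAD=main@E [main=E work=C]
After op 9 (checkout): HEAD=work@C [main=E work=C]
ancestors(main=E): ['A', 'B', 'C', 'E']
ancestors(work=C): ['A', 'B', 'C']
common: ['A', 'B', 'C']

Answer: C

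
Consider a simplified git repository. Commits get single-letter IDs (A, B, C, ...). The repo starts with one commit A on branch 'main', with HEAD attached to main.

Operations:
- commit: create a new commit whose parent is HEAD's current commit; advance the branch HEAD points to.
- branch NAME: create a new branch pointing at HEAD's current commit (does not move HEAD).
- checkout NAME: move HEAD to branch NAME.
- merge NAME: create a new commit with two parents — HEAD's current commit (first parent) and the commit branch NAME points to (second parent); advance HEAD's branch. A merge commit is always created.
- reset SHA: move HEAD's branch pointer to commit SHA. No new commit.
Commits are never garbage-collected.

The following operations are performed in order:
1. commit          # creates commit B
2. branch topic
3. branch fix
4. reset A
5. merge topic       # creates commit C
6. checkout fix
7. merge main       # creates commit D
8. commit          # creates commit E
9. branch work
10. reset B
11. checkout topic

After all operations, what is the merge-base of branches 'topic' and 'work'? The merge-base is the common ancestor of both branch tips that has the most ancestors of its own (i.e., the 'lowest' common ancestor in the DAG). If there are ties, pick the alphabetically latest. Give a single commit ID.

After op 1 (commit): HEAD=main@B [main=B]
After op 2 (branch): HEAD=main@B [main=B topic=B]
After op 3 (branch): HEAD=main@B [fix=B main=B topic=B]
After op 4 (reset): HEAD=main@A [fix=B main=A topic=B]
After op 5 (merge): HEAD=main@C [fix=B main=C topic=B]
After op 6 (checkout): HEAD=fix@B [fix=B main=C topic=B]
After op 7 (merge): HEAD=fix@D [fix=D main=C topic=B]
After op 8 (commit): HEAD=fix@E [fix=E main=C topic=B]
After op 9 (branch): HEAD=fix@E [fix=E main=C topic=B work=E]
After op 10 (reset): HEAD=fix@B [fix=B main=C topic=B work=E]
After op 11 (checkout): HEAD=topic@B [fix=B main=C topic=B work=E]
ancestors(topic=B): ['A', 'B']
ancestors(work=E): ['A', 'B', 'C', 'D', 'E']
common: ['A', 'B']

Answer: B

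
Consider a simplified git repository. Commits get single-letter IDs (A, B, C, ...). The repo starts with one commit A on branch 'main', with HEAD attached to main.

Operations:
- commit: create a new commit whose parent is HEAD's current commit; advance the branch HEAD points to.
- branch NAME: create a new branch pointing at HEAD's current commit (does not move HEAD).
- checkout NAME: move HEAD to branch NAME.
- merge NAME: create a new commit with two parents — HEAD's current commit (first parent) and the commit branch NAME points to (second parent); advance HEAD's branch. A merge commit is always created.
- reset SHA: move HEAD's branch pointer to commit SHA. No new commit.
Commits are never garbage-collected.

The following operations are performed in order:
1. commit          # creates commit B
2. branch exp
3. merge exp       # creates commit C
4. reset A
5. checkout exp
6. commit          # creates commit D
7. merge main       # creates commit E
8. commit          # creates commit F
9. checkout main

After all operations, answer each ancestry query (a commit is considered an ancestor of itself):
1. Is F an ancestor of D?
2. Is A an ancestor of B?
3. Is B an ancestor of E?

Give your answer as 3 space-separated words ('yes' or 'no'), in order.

Answer: no yes yes

Derivation:
After op 1 (commit): HEAD=main@B [main=B]
After op 2 (branch): HEAD=main@B [exp=B main=B]
After op 3 (merge): HEAD=main@C [exp=B main=C]
After op 4 (reset): HEAD=main@A [exp=B main=A]
After op 5 (checkout): HEAD=exp@B [exp=B main=A]
After op 6 (commit): HEAD=exp@D [exp=D main=A]
After op 7 (merge): HEAD=exp@E [exp=E main=A]
After op 8 (commit): HEAD=exp@F [exp=F main=A]
After op 9 (checkout): HEAD=main@A [exp=F main=A]
ancestors(D) = {A,B,D}; F in? no
ancestors(B) = {A,B}; A in? yes
ancestors(E) = {A,B,D,E}; B in? yes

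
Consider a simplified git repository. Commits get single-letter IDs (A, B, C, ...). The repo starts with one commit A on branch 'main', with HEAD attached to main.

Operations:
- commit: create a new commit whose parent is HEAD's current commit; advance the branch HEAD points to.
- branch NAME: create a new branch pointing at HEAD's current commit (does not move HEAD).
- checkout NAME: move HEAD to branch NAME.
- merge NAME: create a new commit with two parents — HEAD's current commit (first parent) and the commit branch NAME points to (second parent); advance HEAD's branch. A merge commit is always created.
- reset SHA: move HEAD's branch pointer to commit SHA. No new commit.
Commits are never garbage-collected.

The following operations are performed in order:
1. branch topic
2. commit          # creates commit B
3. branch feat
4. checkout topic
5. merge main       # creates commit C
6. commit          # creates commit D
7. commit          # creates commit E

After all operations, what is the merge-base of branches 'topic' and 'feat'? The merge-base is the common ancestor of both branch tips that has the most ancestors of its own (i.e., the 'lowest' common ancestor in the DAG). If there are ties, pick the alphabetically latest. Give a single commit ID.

After op 1 (branch): HEAD=main@A [main=A topic=A]
After op 2 (commit): HEAD=main@B [main=B topic=A]
After op 3 (branch): HEAD=main@B [feat=B main=B topic=A]
After op 4 (checkout): HEAD=topic@A [feat=B main=B topic=A]
After op 5 (merge): HEAD=topic@C [feat=B main=B topic=C]
After op 6 (commit): HEAD=topic@D [feat=B main=B topic=D]
After op 7 (commit): HEAD=topic@E [feat=B main=B topic=E]
ancestors(topic=E): ['A', 'B', 'C', 'D', 'E']
ancestors(feat=B): ['A', 'B']
common: ['A', 'B']

Answer: B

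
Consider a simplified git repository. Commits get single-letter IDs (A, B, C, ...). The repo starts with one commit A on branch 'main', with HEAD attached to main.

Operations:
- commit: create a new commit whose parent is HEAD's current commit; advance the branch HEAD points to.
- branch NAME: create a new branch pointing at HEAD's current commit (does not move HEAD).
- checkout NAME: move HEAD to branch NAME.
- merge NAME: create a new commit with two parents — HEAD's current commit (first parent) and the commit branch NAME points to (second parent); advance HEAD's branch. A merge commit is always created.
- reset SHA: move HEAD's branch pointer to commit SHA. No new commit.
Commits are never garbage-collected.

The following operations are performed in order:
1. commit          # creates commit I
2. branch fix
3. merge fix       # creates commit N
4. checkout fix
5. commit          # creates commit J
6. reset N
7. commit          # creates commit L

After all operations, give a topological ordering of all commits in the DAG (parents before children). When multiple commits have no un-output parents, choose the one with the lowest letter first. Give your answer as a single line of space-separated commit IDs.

Answer: A I J N L

Derivation:
After op 1 (commit): HEAD=main@I [main=I]
After op 2 (branch): HEAD=main@I [fix=I main=I]
After op 3 (merge): HEAD=main@N [fix=I main=N]
After op 4 (checkout): HEAD=fix@I [fix=I main=N]
After op 5 (commit): HEAD=fix@J [fix=J main=N]
After op 6 (reset): HEAD=fix@N [fix=N main=N]
After op 7 (commit): HEAD=fix@L [fix=L main=N]
commit A: parents=[]
commit I: parents=['A']
commit J: parents=['I']
commit L: parents=['N']
commit N: parents=['I', 'I']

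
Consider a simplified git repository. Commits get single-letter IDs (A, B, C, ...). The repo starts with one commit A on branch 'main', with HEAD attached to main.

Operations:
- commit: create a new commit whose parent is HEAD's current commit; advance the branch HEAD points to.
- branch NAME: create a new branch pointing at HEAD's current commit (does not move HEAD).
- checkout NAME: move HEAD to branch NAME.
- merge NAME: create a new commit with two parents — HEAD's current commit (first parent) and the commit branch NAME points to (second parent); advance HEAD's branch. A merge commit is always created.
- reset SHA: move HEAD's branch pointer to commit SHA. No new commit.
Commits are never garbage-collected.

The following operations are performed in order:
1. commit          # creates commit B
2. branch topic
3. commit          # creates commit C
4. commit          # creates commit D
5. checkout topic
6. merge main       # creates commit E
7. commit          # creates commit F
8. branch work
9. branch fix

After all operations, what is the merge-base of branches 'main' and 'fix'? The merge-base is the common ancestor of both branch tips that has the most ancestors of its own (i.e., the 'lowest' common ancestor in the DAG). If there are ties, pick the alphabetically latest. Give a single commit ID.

After op 1 (commit): HEAD=main@B [main=B]
After op 2 (branch): HEAD=main@B [main=B topic=B]
After op 3 (commit): HEAD=main@C [main=C topic=B]
After op 4 (commit): HEAD=main@D [main=D topic=B]
After op 5 (checkout): HEAD=topic@B [main=D topic=B]
After op 6 (merge): HEAD=topic@E [main=D topic=E]
After op 7 (commit): HEAD=topic@F [main=D topic=F]
After op 8 (branch): HEAD=topic@F [main=D topic=F work=F]
After op 9 (branch): HEAD=topic@F [fix=F main=D topic=F work=F]
ancestors(main=D): ['A', 'B', 'C', 'D']
ancestors(fix=F): ['A', 'B', 'C', 'D', 'E', 'F']
common: ['A', 'B', 'C', 'D']

Answer: D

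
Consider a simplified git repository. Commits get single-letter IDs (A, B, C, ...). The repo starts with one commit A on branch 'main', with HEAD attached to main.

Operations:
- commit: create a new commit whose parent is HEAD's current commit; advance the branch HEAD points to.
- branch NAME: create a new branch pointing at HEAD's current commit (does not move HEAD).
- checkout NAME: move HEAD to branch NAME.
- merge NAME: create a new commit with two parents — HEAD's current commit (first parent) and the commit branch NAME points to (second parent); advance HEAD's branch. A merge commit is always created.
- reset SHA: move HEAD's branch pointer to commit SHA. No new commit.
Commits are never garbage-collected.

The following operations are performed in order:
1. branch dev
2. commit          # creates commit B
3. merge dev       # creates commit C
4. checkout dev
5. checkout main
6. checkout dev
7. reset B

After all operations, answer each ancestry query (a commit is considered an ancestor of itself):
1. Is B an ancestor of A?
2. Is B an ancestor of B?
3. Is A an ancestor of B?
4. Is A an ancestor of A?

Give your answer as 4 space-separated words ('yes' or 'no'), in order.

After op 1 (branch): HEAD=main@A [dev=A main=A]
After op 2 (commit): HEAD=main@B [dev=A main=B]
After op 3 (merge): HEAD=main@C [dev=A main=C]
After op 4 (checkout): HEAD=dev@A [dev=A main=C]
After op 5 (checkout): HEAD=main@C [dev=A main=C]
After op 6 (checkout): HEAD=dev@A [dev=A main=C]
After op 7 (reset): HEAD=dev@B [dev=B main=C]
ancestors(A) = {A}; B in? no
ancestors(B) = {A,B}; B in? yes
ancestors(B) = {A,B}; A in? yes
ancestors(A) = {A}; A in? yes

Answer: no yes yes yes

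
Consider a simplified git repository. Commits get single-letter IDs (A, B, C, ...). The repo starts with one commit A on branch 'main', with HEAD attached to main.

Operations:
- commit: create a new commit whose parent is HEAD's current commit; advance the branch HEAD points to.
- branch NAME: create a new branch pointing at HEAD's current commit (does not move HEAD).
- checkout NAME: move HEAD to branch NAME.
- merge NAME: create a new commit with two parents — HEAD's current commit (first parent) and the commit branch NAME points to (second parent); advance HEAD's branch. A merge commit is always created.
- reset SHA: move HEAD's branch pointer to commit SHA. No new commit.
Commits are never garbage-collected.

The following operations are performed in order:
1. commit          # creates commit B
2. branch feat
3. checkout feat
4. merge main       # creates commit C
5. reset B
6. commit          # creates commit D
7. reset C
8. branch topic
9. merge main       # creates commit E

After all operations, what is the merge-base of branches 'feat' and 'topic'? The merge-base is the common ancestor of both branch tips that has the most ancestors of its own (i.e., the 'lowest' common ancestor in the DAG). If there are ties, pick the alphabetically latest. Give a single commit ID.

After op 1 (commit): HEAD=main@B [main=B]
After op 2 (branch): HEAD=main@B [feat=B main=B]
After op 3 (checkout): HEAD=feat@B [feat=B main=B]
After op 4 (merge): HEAD=feat@C [feat=C main=B]
After op 5 (reset): HEAD=feat@B [feat=B main=B]
After op 6 (commit): HEAD=feat@D [feat=D main=B]
After op 7 (reset): HEAD=feat@C [feat=C main=B]
After op 8 (branch): HEAD=feat@C [feat=C main=B topic=C]
After op 9 (merge): HEAD=feat@E [feat=E main=B topic=C]
ancestors(feat=E): ['A', 'B', 'C', 'E']
ancestors(topic=C): ['A', 'B', 'C']
common: ['A', 'B', 'C']

Answer: C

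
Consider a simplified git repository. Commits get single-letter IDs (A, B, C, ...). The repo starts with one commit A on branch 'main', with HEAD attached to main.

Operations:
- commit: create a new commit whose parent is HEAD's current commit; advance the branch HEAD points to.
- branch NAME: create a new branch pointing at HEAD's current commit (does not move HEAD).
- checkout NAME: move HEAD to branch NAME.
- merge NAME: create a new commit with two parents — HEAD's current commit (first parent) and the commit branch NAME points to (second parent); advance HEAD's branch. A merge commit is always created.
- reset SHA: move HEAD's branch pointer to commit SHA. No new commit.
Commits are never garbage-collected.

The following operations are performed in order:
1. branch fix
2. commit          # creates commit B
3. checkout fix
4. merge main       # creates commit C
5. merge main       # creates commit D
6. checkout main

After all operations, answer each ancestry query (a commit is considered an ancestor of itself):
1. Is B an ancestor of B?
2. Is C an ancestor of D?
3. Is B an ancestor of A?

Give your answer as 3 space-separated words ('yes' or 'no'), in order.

After op 1 (branch): HEAD=main@A [fix=A main=A]
After op 2 (commit): HEAD=main@B [fix=A main=B]
After op 3 (checkout): HEAD=fix@A [fix=A main=B]
After op 4 (merge): HEAD=fix@C [fix=C main=B]
After op 5 (merge): HEAD=fix@D [fix=D main=B]
After op 6 (checkout): HEAD=main@B [fix=D main=B]
ancestors(B) = {A,B}; B in? yes
ancestors(D) = {A,B,C,D}; C in? yes
ancestors(A) = {A}; B in? no

Answer: yes yes no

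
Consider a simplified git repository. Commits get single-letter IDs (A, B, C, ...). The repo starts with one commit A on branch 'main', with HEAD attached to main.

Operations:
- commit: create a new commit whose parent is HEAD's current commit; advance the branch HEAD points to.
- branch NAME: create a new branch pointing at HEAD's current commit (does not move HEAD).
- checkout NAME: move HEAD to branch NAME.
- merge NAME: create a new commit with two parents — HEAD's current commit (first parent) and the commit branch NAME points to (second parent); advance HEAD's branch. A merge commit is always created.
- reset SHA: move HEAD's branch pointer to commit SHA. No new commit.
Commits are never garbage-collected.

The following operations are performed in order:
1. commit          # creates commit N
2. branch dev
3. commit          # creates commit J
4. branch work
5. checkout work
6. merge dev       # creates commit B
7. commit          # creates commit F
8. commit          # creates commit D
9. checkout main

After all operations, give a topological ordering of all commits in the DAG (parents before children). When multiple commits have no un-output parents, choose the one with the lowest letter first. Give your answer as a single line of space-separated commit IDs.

After op 1 (commit): HEAD=main@N [main=N]
After op 2 (branch): HEAD=main@N [dev=N main=N]
After op 3 (commit): HEAD=main@J [dev=N main=J]
After op 4 (branch): HEAD=main@J [dev=N main=J work=J]
After op 5 (checkout): HEAD=work@J [dev=N main=J work=J]
After op 6 (merge): HEAD=work@B [dev=N main=J work=B]
After op 7 (commit): HEAD=work@F [dev=N main=J work=F]
After op 8 (commit): HEAD=work@D [dev=N main=J work=D]
After op 9 (checkout): HEAD=main@J [dev=N main=J work=D]
commit A: parents=[]
commit B: parents=['J', 'N']
commit D: parents=['F']
commit F: parents=['B']
commit J: parents=['N']
commit N: parents=['A']

Answer: A N J B F D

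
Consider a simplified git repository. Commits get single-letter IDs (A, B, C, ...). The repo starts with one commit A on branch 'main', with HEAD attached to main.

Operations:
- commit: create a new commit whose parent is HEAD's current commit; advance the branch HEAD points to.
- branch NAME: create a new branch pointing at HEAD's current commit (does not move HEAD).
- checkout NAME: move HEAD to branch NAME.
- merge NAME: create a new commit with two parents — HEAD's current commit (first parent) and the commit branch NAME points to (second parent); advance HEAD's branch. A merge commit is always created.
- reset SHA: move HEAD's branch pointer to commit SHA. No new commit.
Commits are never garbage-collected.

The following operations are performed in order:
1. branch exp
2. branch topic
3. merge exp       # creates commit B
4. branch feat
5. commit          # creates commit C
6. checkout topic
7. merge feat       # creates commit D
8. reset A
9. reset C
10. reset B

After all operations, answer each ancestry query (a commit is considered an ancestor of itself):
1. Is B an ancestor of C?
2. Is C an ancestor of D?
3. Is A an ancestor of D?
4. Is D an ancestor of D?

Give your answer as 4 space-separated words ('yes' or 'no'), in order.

Answer: yes no yes yes

Derivation:
After op 1 (branch): HEAD=main@A [exp=A main=A]
After op 2 (branch): HEAD=main@A [exp=A main=A topic=A]
After op 3 (merge): HEAD=main@B [exp=A main=B topic=A]
After op 4 (branch): HEAD=main@B [exp=A feat=B main=B topic=A]
After op 5 (commit): HEAD=main@C [exp=A feat=B main=C topic=A]
After op 6 (checkout): HEAD=topic@A [exp=A feat=B main=C topic=A]
After op 7 (merge): HEAD=topic@D [exp=A feat=B main=C topic=D]
After op 8 (reset): HEAD=topic@A [exp=A feat=B main=C topic=A]
After op 9 (reset): HEAD=topic@C [exp=A feat=B main=C topic=C]
After op 10 (reset): HEAD=topic@B [exp=A feat=B main=C topic=B]
ancestors(C) = {A,B,C}; B in? yes
ancestors(D) = {A,B,D}; C in? no
ancestors(D) = {A,B,D}; A in? yes
ancestors(D) = {A,B,D}; D in? yes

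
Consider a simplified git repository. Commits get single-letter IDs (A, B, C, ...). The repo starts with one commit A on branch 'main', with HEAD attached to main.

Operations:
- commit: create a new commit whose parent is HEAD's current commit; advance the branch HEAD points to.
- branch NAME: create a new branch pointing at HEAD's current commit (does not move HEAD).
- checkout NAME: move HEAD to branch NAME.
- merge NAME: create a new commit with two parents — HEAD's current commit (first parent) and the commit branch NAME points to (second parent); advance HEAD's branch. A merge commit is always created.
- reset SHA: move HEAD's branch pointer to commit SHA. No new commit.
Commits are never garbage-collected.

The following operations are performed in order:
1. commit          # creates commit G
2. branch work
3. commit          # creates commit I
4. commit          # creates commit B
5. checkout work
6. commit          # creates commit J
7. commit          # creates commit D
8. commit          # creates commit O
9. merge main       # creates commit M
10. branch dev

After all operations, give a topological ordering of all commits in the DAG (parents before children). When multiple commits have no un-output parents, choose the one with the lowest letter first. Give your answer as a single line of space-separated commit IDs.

Answer: A G I B J D O M

Derivation:
After op 1 (commit): HEAD=main@G [main=G]
After op 2 (branch): HEAD=main@G [main=G work=G]
After op 3 (commit): HEAD=main@I [main=I work=G]
After op 4 (commit): HEAD=main@B [main=B work=G]
After op 5 (checkout): HEAD=work@G [main=B work=G]
After op 6 (commit): HEAD=work@J [main=B work=J]
After op 7 (commit): HEAD=work@D [main=B work=D]
After op 8 (commit): HEAD=work@O [main=B work=O]
After op 9 (merge): HEAD=work@M [main=B work=M]
After op 10 (branch): HEAD=work@M [dev=M main=B work=M]
commit A: parents=[]
commit B: parents=['I']
commit D: parents=['J']
commit G: parents=['A']
commit I: parents=['G']
commit J: parents=['G']
commit M: parents=['O', 'B']
commit O: parents=['D']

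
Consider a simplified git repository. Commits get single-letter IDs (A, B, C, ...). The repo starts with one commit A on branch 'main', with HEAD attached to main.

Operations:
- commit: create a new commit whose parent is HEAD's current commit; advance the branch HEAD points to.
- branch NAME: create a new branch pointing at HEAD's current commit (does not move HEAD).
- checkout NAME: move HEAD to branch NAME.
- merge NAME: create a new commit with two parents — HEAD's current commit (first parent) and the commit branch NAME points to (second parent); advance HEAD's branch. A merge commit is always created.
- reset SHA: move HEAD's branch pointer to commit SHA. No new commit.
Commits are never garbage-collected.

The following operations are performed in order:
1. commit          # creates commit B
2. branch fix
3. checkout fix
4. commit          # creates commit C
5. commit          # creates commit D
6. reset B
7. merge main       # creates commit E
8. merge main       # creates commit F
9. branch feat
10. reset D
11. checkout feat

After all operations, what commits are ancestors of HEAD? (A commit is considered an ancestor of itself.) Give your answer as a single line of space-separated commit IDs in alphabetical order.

Answer: A B E F

Derivation:
After op 1 (commit): HEAD=main@B [main=B]
After op 2 (branch): HEAD=main@B [fix=B main=B]
After op 3 (checkout): HEAD=fix@B [fix=B main=B]
After op 4 (commit): HEAD=fix@C [fix=C main=B]
After op 5 (commit): HEAD=fix@D [fix=D main=B]
After op 6 (reset): HEAD=fix@B [fix=B main=B]
After op 7 (merge): HEAD=fix@E [fix=E main=B]
After op 8 (merge): HEAD=fix@F [fix=F main=B]
After op 9 (branch): HEAD=fix@F [feat=F fix=F main=B]
After op 10 (reset): HEAD=fix@D [feat=F fix=D main=B]
After op 11 (checkout): HEAD=feat@F [feat=F fix=D main=B]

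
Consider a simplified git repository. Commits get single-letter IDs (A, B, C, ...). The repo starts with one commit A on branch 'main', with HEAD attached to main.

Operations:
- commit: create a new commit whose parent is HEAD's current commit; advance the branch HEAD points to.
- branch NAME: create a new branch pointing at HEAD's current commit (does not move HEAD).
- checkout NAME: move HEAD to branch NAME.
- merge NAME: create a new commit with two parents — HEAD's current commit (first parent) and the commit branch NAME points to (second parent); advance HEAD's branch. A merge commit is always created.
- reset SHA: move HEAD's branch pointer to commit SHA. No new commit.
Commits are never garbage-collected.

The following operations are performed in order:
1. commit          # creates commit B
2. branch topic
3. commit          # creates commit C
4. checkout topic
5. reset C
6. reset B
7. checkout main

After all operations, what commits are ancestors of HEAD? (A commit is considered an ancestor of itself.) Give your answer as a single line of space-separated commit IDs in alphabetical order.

Answer: A B C

Derivation:
After op 1 (commit): HEAD=main@B [main=B]
After op 2 (branch): HEAD=main@B [main=B topic=B]
After op 3 (commit): HEAD=main@C [main=C topic=B]
After op 4 (checkout): HEAD=topic@B [main=C topic=B]
After op 5 (reset): HEAD=topic@C [main=C topic=C]
After op 6 (reset): HEAD=topic@B [main=C topic=B]
After op 7 (checkout): HEAD=main@C [main=C topic=B]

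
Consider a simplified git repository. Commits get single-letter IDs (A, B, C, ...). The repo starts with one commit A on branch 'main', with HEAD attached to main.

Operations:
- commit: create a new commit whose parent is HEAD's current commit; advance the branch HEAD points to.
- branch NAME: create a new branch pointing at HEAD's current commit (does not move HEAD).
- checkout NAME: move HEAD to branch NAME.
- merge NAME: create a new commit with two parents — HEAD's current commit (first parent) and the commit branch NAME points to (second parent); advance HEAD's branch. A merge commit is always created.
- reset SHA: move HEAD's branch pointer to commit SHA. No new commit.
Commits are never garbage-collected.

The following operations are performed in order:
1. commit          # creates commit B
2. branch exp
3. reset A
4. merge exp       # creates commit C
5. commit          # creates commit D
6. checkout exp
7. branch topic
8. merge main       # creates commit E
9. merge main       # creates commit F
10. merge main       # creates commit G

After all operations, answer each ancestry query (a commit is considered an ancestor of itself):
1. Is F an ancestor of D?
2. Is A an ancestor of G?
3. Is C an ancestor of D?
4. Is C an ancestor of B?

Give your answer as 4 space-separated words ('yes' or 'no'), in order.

After op 1 (commit): HEAD=main@B [main=B]
After op 2 (branch): HEAD=main@B [exp=B main=B]
After op 3 (reset): HEAD=main@A [exp=B main=A]
After op 4 (merge): HEAD=main@C [exp=B main=C]
After op 5 (commit): HEAD=main@D [exp=B main=D]
After op 6 (checkout): HEAD=exp@B [exp=B main=D]
After op 7 (branch): HEAD=exp@B [exp=B main=D topic=B]
After op 8 (merge): HEAD=exp@E [exp=E main=D topic=B]
After op 9 (merge): HEAD=exp@F [exp=F main=D topic=B]
After op 10 (merge): HEAD=exp@G [exp=G main=D topic=B]
ancestors(D) = {A,B,C,D}; F in? no
ancestors(G) = {A,B,C,D,E,F,G}; A in? yes
ancestors(D) = {A,B,C,D}; C in? yes
ancestors(B) = {A,B}; C in? no

Answer: no yes yes no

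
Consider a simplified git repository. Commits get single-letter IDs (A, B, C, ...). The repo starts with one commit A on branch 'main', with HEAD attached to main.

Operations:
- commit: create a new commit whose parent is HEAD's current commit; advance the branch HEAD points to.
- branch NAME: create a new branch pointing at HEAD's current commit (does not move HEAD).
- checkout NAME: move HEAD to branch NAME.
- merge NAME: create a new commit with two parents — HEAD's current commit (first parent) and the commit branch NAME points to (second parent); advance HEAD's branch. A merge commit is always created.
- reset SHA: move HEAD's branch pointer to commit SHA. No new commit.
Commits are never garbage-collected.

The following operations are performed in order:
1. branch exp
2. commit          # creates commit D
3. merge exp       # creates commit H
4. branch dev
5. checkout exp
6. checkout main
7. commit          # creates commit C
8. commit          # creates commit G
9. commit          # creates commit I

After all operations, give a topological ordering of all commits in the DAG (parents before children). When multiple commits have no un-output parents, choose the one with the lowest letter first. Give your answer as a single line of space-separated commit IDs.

Answer: A D H C G I

Derivation:
After op 1 (branch): HEAD=main@A [exp=A main=A]
After op 2 (commit): HEAD=main@D [exp=A main=D]
After op 3 (merge): HEAD=main@H [exp=A main=H]
After op 4 (branch): HEAD=main@H [dev=H exp=A main=H]
After op 5 (checkout): HEAD=exp@A [dev=H exp=A main=H]
After op 6 (checkout): HEAD=main@H [dev=H exp=A main=H]
After op 7 (commit): HEAD=main@C [dev=H exp=A main=C]
After op 8 (commit): HEAD=main@G [dev=H exp=A main=G]
After op 9 (commit): HEAD=main@I [dev=H exp=A main=I]
commit A: parents=[]
commit C: parents=['H']
commit D: parents=['A']
commit G: parents=['C']
commit H: parents=['D', 'A']
commit I: parents=['G']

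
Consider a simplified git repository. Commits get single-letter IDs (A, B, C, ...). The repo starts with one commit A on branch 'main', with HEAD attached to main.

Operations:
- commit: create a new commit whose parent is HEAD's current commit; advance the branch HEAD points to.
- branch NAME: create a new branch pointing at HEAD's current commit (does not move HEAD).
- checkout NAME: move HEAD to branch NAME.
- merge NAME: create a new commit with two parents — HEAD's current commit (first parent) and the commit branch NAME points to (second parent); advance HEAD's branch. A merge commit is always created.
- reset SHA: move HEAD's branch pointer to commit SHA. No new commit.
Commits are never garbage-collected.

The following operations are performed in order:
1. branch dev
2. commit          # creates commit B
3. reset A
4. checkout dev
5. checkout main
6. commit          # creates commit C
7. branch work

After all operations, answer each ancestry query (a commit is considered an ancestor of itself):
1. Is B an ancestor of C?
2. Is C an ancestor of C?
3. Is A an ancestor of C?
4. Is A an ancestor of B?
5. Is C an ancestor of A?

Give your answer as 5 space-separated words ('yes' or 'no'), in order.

Answer: no yes yes yes no

Derivation:
After op 1 (branch): HEAD=main@A [dev=A main=A]
After op 2 (commit): HEAD=main@B [dev=A main=B]
After op 3 (reset): HEAD=main@A [dev=A main=A]
After op 4 (checkout): HEAD=dev@A [dev=A main=A]
After op 5 (checkout): HEAD=main@A [dev=A main=A]
After op 6 (commit): HEAD=main@C [dev=A main=C]
After op 7 (branch): HEAD=main@C [dev=A main=C work=C]
ancestors(C) = {A,C}; B in? no
ancestors(C) = {A,C}; C in? yes
ancestors(C) = {A,C}; A in? yes
ancestors(B) = {A,B}; A in? yes
ancestors(A) = {A}; C in? no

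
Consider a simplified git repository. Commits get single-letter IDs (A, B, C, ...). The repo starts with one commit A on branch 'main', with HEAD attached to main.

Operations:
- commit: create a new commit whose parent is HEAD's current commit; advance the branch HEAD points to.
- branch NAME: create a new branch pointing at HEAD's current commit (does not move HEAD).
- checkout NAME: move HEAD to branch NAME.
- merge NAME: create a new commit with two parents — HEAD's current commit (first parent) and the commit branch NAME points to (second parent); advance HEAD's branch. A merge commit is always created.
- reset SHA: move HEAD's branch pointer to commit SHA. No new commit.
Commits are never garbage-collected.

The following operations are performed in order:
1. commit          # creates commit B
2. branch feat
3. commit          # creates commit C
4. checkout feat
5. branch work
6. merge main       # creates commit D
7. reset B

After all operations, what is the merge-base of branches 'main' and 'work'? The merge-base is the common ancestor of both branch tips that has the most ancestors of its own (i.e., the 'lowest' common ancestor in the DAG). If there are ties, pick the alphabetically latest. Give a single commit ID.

After op 1 (commit): HEAD=main@B [main=B]
After op 2 (branch): HEAD=main@B [feat=B main=B]
After op 3 (commit): HEAD=main@C [feat=B main=C]
After op 4 (checkout): HEAD=feat@B [feat=B main=C]
After op 5 (branch): HEAD=feat@B [feat=B main=C work=B]
After op 6 (merge): HEAD=feat@D [feat=D main=C work=B]
After op 7 (reset): HEAD=feat@B [feat=B main=C work=B]
ancestors(main=C): ['A', 'B', 'C']
ancestors(work=B): ['A', 'B']
common: ['A', 'B']

Answer: B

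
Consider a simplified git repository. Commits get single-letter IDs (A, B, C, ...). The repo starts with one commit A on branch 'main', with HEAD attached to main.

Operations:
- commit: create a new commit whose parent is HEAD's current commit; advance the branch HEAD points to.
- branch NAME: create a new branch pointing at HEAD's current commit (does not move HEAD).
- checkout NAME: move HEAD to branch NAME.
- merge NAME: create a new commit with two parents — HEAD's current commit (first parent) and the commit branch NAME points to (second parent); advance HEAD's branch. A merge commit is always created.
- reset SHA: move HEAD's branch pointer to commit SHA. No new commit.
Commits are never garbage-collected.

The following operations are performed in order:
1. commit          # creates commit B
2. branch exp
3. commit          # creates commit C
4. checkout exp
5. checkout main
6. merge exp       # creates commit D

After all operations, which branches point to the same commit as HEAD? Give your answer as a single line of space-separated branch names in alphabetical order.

Answer: main

Derivation:
After op 1 (commit): HEAD=main@B [main=B]
After op 2 (branch): HEAD=main@B [exp=B main=B]
After op 3 (commit): HEAD=main@C [exp=B main=C]
After op 4 (checkout): HEAD=exp@B [exp=B main=C]
After op 5 (checkout): HEAD=main@C [exp=B main=C]
After op 6 (merge): HEAD=main@D [exp=B main=D]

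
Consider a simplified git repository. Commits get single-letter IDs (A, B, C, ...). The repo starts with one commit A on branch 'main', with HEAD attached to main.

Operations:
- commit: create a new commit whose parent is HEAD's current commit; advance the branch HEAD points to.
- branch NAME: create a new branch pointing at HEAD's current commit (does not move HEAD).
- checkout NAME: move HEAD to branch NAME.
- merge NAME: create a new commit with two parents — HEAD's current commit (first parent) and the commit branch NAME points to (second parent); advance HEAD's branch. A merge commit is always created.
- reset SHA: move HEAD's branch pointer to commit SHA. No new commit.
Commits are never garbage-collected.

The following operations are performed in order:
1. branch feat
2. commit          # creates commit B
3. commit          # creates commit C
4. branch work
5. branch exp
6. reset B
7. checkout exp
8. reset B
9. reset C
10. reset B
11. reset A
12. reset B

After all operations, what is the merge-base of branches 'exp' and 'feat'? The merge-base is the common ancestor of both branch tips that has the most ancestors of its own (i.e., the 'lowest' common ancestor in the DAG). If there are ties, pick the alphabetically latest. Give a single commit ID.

Answer: A

Derivation:
After op 1 (branch): HEAD=main@A [feat=A main=A]
After op 2 (commit): HEAD=main@B [feat=A main=B]
After op 3 (commit): HEAD=main@C [feat=A main=C]
After op 4 (branch): HEAD=main@C [feat=A main=C work=C]
After op 5 (branch): HEAD=main@C [exp=C feat=A main=C work=C]
After op 6 (reset): HEAD=main@B [exp=C feat=A main=B work=C]
After op 7 (checkout): HEAD=exp@C [exp=C feat=A main=B work=C]
After op 8 (reset): HEAD=exp@B [exp=B feat=A main=B work=C]
After op 9 (reset): HEAD=exp@C [exp=C feat=A main=B work=C]
After op 10 (reset): HEAD=exp@B [exp=B feat=A main=B work=C]
After op 11 (reset): HEAD=exp@A [exp=A feat=A main=B work=C]
After op 12 (reset): HEAD=exp@B [exp=B feat=A main=B work=C]
ancestors(exp=B): ['A', 'B']
ancestors(feat=A): ['A']
common: ['A']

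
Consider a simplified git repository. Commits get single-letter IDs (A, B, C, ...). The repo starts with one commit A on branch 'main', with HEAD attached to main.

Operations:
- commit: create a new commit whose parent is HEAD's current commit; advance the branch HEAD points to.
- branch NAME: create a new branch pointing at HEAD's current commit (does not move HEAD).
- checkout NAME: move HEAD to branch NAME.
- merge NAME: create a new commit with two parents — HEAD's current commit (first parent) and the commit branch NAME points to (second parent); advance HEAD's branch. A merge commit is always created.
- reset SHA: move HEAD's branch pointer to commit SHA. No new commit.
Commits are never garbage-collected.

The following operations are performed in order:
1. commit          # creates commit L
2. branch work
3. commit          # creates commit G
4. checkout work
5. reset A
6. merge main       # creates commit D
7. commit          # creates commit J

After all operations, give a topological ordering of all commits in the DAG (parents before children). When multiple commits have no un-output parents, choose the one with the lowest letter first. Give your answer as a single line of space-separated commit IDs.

After op 1 (commit): HEAD=main@L [main=L]
After op 2 (branch): HEAD=main@L [main=L work=L]
After op 3 (commit): HEAD=main@G [main=G work=L]
After op 4 (checkout): HEAD=work@L [main=G work=L]
After op 5 (reset): HEAD=work@A [main=G work=A]
After op 6 (merge): HEAD=work@D [main=G work=D]
After op 7 (commit): HEAD=work@J [main=G work=J]
commit A: parents=[]
commit D: parents=['A', 'G']
commit G: parents=['L']
commit J: parents=['D']
commit L: parents=['A']

Answer: A L G D J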